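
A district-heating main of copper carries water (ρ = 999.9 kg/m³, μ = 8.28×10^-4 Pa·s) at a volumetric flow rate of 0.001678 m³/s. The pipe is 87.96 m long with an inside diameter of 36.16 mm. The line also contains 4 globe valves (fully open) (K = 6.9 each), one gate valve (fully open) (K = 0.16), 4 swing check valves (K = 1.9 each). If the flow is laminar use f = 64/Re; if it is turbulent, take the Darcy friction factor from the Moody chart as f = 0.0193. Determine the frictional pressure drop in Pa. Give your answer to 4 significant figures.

Cross-sectional area A = πD²/4 = π(0.03616)²/4 = 0.001027 m²; mean velocity V = Q/A = 0.001678/0.001027 = 1.634 m/s.
Reynolds number Re = ρVD/μ = 999.9 · 1.634 · 0.03616 / 0.000828 = 7.135e+04.
Re > 4000 → turbulent; use the Moody-chart value f = 0.0193.
Total minor-loss coefficient ΣK = 4·6.9 + 1·0.16 + 4·1.9 = 35.4.
ΔP = [f·L/D + ΣK]·(ρV²/2) = [0.0193·87.96/0.03616 + 35.4]·(999.9·1.634²/2) = [46.95 + 35.4]·1335 = 1.099e+05 Pa.

ΔP ≈ 109900 Pa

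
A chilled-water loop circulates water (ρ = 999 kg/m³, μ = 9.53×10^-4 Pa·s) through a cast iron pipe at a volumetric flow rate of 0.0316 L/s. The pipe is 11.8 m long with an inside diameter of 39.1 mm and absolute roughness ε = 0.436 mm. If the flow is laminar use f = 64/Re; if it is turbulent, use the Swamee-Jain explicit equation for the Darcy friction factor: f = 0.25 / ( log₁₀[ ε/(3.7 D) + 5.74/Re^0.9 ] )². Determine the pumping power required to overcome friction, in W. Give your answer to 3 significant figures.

Q = 0.0316 L/s = 0.0316/1000 = 3.16e-05 m³/s.
Cross-sectional area A = πD²/4 = π(0.0391)²/4 = 0.001201 m²; mean velocity V = Q/A = 3.16e-05/0.001201 = 0.02632 m/s.
Reynolds number Re = ρVD/μ = 999 · 0.02632 · 0.0391 / 0.000953 = 1079.
Re < 2300 → laminar flow, so f = 64/Re = 64/1079 = 0.05933 (the turbulent correlation is not needed).
Darcy-Weisbach: ΔP = f(L/D)(ρV²/2) = 0.05933·(11.8/0.0391)·(999·0.02632²/2) = 0.05933·301.8·0.346 = 6.195 Pa.
Pumping power P = QΔP = 3.16e-05·6.195 = 1.958×10^-4 W = 1.96×10^-4 W.

P ≈ 1.96×10^-4 W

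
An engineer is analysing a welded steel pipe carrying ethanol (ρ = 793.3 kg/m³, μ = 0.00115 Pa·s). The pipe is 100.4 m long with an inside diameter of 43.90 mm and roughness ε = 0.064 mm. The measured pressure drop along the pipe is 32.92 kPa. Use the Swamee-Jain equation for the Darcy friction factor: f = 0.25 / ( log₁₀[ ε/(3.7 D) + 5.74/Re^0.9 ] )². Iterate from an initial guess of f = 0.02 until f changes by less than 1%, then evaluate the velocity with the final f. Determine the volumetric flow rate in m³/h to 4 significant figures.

Q ≈ 6.368 m³/h

Rearranging Darcy-Weisbach: V = √(2·ΔP·D/(f·L·ρ)). With ε/D = 6.4e-05/0.0439 = 0.00146, iterate starting from f = 0.02:
  f = 0.02 → V = √(2·3.292e+04·0.0439/(0.02·100.4·793.3)) = 1.347 m/s; Re = ρVD/μ = 4.079e+04; f → 0.02607
  f = 0.02607 → V = 1.18 m/s; Re = 3.573e+04; f → 0.02654
  f = 0.02654 → V = 1.169 m/s; Re = 3.541e+04; f → 0.02657
Converged (Δf/f < 1%). With the final f = 0.02657: V = √(2·3.292e+04·0.0439/(0.02657·100.4·793.3)) = 1.169 m/s.
Q = V·A = 1.169·(π/4·0.0439²) = 0.001769 m³/s = 6.368 m³/h.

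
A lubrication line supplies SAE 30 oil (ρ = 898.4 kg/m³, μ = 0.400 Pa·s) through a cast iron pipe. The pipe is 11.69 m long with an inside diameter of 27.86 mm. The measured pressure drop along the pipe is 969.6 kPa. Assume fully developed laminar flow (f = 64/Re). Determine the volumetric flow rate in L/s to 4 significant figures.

For laminar flow, f = 64/Re with Re = ρVD/μ, so Darcy-Weisbach reduces to ΔP = 32μLV/D². Solving for V: V = ΔP·D²/(32μL) = 9.696e+05·(0.02786)²/(32·0.4·11.69) = 5.03 m/s.
Check: Re = ρVD/μ = 898.4·5.03·0.02786/0.4 = 314.7 < 2300, so the laminar assumption holds.
Q = V·A = 5.03·(π/4·0.02786²) = 0.003066 m³/s = 3.066 L/s.

Q ≈ 3.066 L/s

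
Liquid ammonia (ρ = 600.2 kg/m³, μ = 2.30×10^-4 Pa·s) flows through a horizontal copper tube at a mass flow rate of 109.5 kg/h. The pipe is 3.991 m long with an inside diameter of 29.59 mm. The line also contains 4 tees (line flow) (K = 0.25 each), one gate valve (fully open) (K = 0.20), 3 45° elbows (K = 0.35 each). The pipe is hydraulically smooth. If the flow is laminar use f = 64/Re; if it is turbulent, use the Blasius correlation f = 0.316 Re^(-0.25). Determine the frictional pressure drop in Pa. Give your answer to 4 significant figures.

ṁ = 109.5 kg/h = 109.5/3600 = 0.03042 kg/s.
A = πD²/4 = π(0.02959)²/4 = 0.0006877 m²; mean velocity V = ṁ/(ρA) = 0.03042/(600.2 · 0.0006877) = 0.07369 m/s.
Reynolds number Re = ρVD/μ = 600.2 · 0.07369 · 0.02959 / 0.00023 = 5690.
Re > 4000 → turbulent. Smooth-pipe (Blasius): f = 0.316 Re^(-0.25) = 0.316/(5690)^0.25 = 0.03638.
Total minor-loss coefficient ΣK = 4·0.25 + 1·0.2 + 3·0.35 = 2.25.
ΔP = [f·L/D + ΣK]·(ρV²/2) = [0.03638·3.991/0.02959 + 2.25]·(600.2·0.07369²/2) = [4.907 + 2.25]·1.63 = 11.66 Pa.

ΔP ≈ 11.66 Pa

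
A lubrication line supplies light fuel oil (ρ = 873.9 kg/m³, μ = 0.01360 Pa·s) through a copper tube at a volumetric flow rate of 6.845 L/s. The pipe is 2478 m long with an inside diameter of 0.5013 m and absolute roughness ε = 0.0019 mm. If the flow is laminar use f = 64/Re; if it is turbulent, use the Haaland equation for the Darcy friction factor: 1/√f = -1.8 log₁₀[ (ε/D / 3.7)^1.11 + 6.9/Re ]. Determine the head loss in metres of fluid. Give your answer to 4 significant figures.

h_f ≈ 0.01736 m

Q = 6.845 L/s = 6.845/1000 = 0.006845 m³/s.
Cross-sectional area A = πD²/4 = π(0.5013)²/4 = 0.1974 m²; mean velocity V = Q/A = 0.006845/0.1974 = 0.03468 m/s.
Reynolds number Re = ρVD/μ = 873.9 · 0.03468 · 0.5013 / 0.0136 = 1117.
Re < 2300 → laminar flow, so f = 64/Re = 64/1117 = 0.05729 (the turbulent correlation is not needed).
Darcy-Weisbach: ΔP = f(L/D)(ρV²/2) = 0.05729·(2478/0.5013)·(873.9·0.03468²/2) = 0.05729·4943·0.5255 = 148.8 Pa.
Head loss h_f = ΔP/(ρg) = 148.8/(873.9·9.81) = 0.01736 m.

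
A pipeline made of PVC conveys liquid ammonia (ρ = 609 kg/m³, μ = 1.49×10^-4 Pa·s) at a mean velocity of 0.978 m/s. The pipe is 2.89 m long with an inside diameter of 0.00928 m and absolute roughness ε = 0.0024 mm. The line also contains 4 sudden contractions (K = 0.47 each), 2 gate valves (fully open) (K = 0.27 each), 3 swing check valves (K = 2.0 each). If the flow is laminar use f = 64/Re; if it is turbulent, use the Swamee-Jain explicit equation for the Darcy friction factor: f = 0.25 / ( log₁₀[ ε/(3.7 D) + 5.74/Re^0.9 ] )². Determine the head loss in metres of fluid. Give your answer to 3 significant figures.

Reynolds number Re = ρVD/μ = 609 · 0.978 · 0.00928 / 0.000149 = 3.71e+04.
Re > 4000 → turbulent. Relative roughness ε/D = 2.4e-06/0.00928 = 0.000259. Swamee-Jain: f = 0.25/(log₁₀[0.000259/3.7 + 5.74/3.71e+04^0.9])² = 0.25/(log₁₀[6.99e-05 + 0.000443])² = 0.25/(-3.29)² = 0.0231.
Total minor-loss coefficient ΣK = 4·0.47 + 2·0.27 + 3·2 = 8.42.
ΔP = [f·L/D + ΣK]·(ρV²/2) = [0.0231·2.89/0.00928 + 8.42]·(609·0.978²/2) = [7.193 + 8.42]·291.2 = 4547 Pa.
Head loss h_f = ΔP/(ρg) = 4547/(609·9.81) = 0.761 m.

h_f ≈ 0.761 m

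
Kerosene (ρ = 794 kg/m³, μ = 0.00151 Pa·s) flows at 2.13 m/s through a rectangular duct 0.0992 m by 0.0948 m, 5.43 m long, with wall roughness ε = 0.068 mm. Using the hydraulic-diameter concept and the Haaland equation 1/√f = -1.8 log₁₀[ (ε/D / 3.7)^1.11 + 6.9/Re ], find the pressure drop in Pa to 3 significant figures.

ΔP ≈ 2090 Pa

Hydraulic diameter D_h = 4A/P = 4·(0.0992·0.0948)/(2·(0.0992+0.0948)) = 0.03762/0.388 = 0.09695 m.
Re = ρVD_h/μ = 794·2.13·0.09695/0.00151 = 1.086e+05.
ε/D_h = 6.8e-05/0.09695 = 0.000701; Haaland gives 1/√f = -1.8 log₁₀[7.38e-05+6.35e-05] = 6.952, so f = 0.02069.
ΔP = f(L/D_h)(ρV²/2) = 0.02069·5.43/0.09695·1801 = 2087 Pa.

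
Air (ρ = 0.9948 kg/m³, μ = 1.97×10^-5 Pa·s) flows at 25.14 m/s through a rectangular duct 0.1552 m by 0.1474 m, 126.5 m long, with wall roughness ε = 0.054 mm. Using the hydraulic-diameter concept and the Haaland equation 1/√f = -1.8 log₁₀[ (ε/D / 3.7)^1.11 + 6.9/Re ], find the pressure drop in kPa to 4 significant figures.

ΔP ≈ 4.714 kPa

Hydraulic diameter D_h = 4A/P = 4·(0.1552·0.1474)/(2·(0.1552+0.1474)) = 0.09151/0.6052 = 0.1512 m.
Re = ρVD_h/μ = 0.9948·25.14·0.1512/1.97e-05 = 1.919e+05.
ε/D_h = 5.4e-05/0.1512 = 0.000357; Haaland gives 1/√f = -1.8 log₁₀[3.49e-05+3.59e-05] = 7.469, so f = 0.01792.
ΔP = f(L/D_h)(ρV²/2) = 0.01792·126.5/0.1512·314.4 = 4714 Pa.
ΔP = 4.714 kPa.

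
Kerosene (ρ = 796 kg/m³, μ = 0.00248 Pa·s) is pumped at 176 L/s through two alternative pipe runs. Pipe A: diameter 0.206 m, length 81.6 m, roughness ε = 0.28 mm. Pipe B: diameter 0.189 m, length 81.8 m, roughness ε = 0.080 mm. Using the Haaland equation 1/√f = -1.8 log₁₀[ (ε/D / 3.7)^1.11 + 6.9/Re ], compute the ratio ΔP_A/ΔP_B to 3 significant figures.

ΔP_A/ΔP_B ≈ 0.817

Pipe A: V = Q/A = 0.176/0.03333 = 5.281 m/s; Re = 3.492e+05; ε/D = 0.00136; Haaland → f = 0.02183; ΔP_A = f(L/D)(ρV²/2) = 9.596e+04 Pa.
Pipe B: V = Q/A = 0.176/0.02806 = 6.273 m/s; Re = 3.806e+05; ε/D = 0.000423; Haaland → f = 0.01733; ΔP_B = f(L/D)(ρV²/2) = 1.175e+05 Pa.
ΔP_A/ΔP_B = 9.596e+04/1.175e+05 = 0.817.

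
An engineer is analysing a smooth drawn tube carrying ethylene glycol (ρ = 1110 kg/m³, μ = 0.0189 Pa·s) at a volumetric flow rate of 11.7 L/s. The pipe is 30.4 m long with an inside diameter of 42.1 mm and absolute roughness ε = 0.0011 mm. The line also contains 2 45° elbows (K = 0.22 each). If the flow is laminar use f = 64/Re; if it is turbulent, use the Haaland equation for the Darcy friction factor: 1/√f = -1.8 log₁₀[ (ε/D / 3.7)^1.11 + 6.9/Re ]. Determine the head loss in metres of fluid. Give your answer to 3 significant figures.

h_f ≈ 68.0 m

Q = 11.7 L/s = 11.7/1000 = 0.0117 m³/s.
Cross-sectional area A = πD²/4 = π(0.0421)²/4 = 0.001392 m²; mean velocity V = Q/A = 0.0117/0.001392 = 8.405 m/s.
Reynolds number Re = ρVD/μ = 1110 · 8.405 · 0.0421 / 0.0189 = 2.078e+04.
Re > 4000 → turbulent. Relative roughness ε/D = 1.1e-06/0.0421 = 2.61e-05. Haaland: 1/√f = -1.8 log₁₀[(2.61e-05/3.7)^1.11 + 6.9/2.078e+04] = -1.8 log₁₀[1.92e-06 + 0.000332] = 6.257, so f = 0.02554.
Total minor-loss coefficient ΣK = 2·0.22 = 0.44.
ΔP = [f·L/D + ΣK]·(ρV²/2) = [0.02554·30.4/0.0421 + 0.44]·(1110·8.405²/2) = [18.44 + 0.44]·3.921e+04 = 7.403e+05 Pa.
Head loss h_f = ΔP/(ρg) = 7.403e+05/(1110·9.81) = 68.0 m.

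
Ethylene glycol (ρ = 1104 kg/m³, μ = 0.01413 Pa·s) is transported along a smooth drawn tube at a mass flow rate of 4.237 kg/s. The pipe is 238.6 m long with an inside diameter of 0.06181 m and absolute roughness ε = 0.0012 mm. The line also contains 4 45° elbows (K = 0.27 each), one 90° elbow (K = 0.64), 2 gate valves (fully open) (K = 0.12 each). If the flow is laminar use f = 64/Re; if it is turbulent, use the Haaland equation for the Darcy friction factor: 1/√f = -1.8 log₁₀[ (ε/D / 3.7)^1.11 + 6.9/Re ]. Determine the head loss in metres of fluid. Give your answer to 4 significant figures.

h_f ≈ 11.57 m

A = πD²/4 = π(0.06181)²/4 = 0.003001 m²; mean velocity V = ṁ/(ρA) = 4.237/(1104 · 0.003001) = 1.279 m/s.
Reynolds number Re = ρVD/μ = 1104 · 1.279 · 0.06181 / 0.0141 = 6177.
Re > 4000 → turbulent. Relative roughness ε/D = 1.2e-06/0.06181 = 1.94e-05. Haaland: 1/√f = -1.8 log₁₀[(1.94e-05/3.7)^1.11 + 6.9/6177] = -1.8 log₁₀[1.38e-06 + 0.00112] = 5.312, so f = 0.03543.
Total minor-loss coefficient ΣK = 4·0.27 + 1·0.64 + 2·0.12 = 1.96.
ΔP = [f·L/D + ΣK]·(ρV²/2) = [0.03543·238.6/0.06181 + 1.96]·(1104·1.279²/2) = [136.8 + 1.96]·903 = 1.253e+05 Pa.
Head loss h_f = ΔP/(ρg) = 1.253e+05/(1104·9.81) = 11.57 m.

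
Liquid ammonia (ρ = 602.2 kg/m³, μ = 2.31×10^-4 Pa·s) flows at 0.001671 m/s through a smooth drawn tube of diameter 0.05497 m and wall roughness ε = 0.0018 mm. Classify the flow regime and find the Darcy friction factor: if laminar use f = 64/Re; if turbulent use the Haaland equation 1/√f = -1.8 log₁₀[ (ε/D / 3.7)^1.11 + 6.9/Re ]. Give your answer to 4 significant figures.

Re = ρVD/μ = 602.2·0.001671·0.05497/0.000231 = 239.5.
Re < 2300 → laminar, so f = 64/Re = 0.2673 (roughness is irrelevant in laminar flow).

f ≈ 0.2673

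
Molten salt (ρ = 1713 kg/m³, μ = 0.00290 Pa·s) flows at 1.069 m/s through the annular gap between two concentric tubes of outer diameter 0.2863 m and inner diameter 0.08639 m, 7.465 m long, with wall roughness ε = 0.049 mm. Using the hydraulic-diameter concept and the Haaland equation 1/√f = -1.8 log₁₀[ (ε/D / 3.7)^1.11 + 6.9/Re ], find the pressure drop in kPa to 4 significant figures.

Hydraulic diameter D_h = 4A/P = D_o - D_i = 0.2863 - 0.08639 = 0.1999 m.
Re = ρVD_h/μ = 1713·1.069·0.1999/0.0029 = 1.262e+05.
ε/D_h = 4.9e-05/0.1999 = 0.000245; Haaland gives 1/√f = -1.8 log₁₀[2.3e-05+5.47e-05] = 7.398, so f = 0.01827.
ΔP = f(L/D_h)(ρV²/2) = 0.01827·7.465/0.1999·978.8 = 667.8 Pa.
ΔP = 0.6678 kPa.

ΔP ≈ 0.6678 kPa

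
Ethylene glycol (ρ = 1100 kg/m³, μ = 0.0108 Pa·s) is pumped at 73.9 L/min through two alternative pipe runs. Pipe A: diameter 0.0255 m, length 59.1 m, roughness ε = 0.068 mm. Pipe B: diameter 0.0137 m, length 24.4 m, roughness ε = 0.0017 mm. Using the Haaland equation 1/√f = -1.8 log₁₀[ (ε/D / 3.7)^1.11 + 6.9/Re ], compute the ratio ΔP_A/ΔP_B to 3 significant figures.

Pipe A: V = Q/A = 0.001232/0.0005107 = 2.412 m/s; Re = 6264; ε/D = 0.00267; Haaland → f = 0.03811; ΔP_A = f(L/D)(ρV²/2) = 2.826e+05 Pa.
Pipe B: V = Q/A = 0.001232/0.0001474 = 8.355 m/s; Re = 1.166e+04; ε/D = 0.000124; Haaland → f = 0.02977; ΔP_B = f(L/D)(ρV²/2) = 2.036e+06 Pa.
ΔP_A/ΔP_B = 2.826e+05/2.036e+06 = 0.139.

ΔP_A/ΔP_B ≈ 0.139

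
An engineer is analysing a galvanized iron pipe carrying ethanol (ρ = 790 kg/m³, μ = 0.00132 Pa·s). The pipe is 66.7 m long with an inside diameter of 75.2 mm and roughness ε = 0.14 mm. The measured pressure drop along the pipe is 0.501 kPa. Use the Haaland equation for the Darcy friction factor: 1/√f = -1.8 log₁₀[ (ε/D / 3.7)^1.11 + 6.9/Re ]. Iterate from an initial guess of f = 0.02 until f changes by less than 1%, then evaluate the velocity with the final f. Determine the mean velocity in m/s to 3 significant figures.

V ≈ 0.205 m/s

Rearranging Darcy-Weisbach: V = √(2·ΔP·D/(f·L·ρ)). With ε/D = 0.00014/0.0752 = 0.00186, iterate starting from f = 0.02:
  f = 0.02 → V = √(2·501·0.0752/(0.02·66.7·790)) = 0.2674 m/s; Re = ρVD/μ = 1.203e+04; f → 0.03209
  f = 0.03209 → V = 0.2111 m/s; Re = 9501; f → 0.03373
  f = 0.03373 → V = 0.2059 m/s; Re = 9266; f → 0.03392
Converged (Δf/f < 1%). With the final f = 0.03392: V = √(2·501·0.0752/(0.03392·66.7·790)) = 0.2053 m/s.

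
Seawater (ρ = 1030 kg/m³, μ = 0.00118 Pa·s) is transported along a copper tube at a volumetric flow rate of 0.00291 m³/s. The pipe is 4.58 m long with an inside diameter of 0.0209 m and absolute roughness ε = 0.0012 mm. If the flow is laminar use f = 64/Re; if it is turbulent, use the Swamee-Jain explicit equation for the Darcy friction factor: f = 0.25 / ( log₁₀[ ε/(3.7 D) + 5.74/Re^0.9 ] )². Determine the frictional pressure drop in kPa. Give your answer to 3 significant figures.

ΔP ≈ 136 kPa

Cross-sectional area A = πD²/4 = π(0.0209)²/4 = 0.0003431 m²; mean velocity V = Q/A = 0.00291/0.0003431 = 8.482 m/s.
Reynolds number Re = ρVD/μ = 1030 · 8.482 · 0.0209 / 0.00118 = 1.547e+05.
Re > 4000 → turbulent. Relative roughness ε/D = 1.2e-06/0.0209 = 5.74e-05. Swamee-Jain: f = 0.25/(log₁₀[5.74e-05/3.7 + 5.74/1.547e+05^0.9])² = 0.25/(log₁₀[1.55e-05 + 0.000123])² = 0.25/(-3.86)² = 0.01678.
Darcy-Weisbach: ΔP = f(L/D)(ρV²/2) = 0.01678·(4.58/0.0209)·(1030·8.482²/2) = 0.01678·219.1·3.705e+04 = 1.362e+05 Pa.
ΔP = 1.362e+05 Pa = 136 kPa.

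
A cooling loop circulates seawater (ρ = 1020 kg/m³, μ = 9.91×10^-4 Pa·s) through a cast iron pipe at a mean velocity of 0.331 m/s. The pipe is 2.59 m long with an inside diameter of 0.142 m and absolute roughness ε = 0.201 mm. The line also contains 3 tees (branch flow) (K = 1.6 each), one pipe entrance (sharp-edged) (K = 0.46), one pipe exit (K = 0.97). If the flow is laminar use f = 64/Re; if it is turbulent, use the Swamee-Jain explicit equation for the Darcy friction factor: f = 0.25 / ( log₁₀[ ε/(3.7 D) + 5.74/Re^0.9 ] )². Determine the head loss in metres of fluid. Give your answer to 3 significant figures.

h_f ≈ 0.0374 m

Reynolds number Re = ρVD/μ = 1020 · 0.331 · 0.142 / 0.000991 = 4.838e+04.
Re > 4000 → turbulent. Relative roughness ε/D = 0.000201/0.142 = 0.00142. Swamee-Jain: f = 0.25/(log₁₀[0.00142/3.7 + 5.74/4.838e+04^0.9])² = 0.25/(log₁₀[0.000383 + 0.000349])² = 0.25/(-3.136)² = 0.02542.
Total minor-loss coefficient ΣK = 3·1.6 + 1·0.46 + 1·0.97 = 6.23.
ΔP = [f·L/D + ΣK]·(ρV²/2) = [0.02542·2.59/0.142 + 6.23]·(1020·0.331²/2) = [0.4637 + 6.23]·55.88 = 374 Pa.
Head loss h_f = ΔP/(ρg) = 374/(1020·9.81) = 0.0374 m.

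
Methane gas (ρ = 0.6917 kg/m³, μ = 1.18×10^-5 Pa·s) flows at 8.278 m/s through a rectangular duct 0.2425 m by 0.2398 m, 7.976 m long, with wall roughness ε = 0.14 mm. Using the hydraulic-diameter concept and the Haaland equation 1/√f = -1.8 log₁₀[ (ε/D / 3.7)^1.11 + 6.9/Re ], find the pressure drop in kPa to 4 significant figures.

Hydraulic diameter D_h = 4A/P = 4·(0.2425·0.2398)/(2·(0.2425+0.2398)) = 0.2326/0.9646 = 0.2411 m.
Re = ρVD_h/μ = 0.6917·8.278·0.2411/1.18e-05 = 1.17e+05.
ε/D_h = 0.00014/0.2411 = 0.000581; Haaland gives 1/√f = -1.8 log₁₀[5.99e-05+5.9e-05] = 7.065, so f = 0.02003.
ΔP = f(L/D_h)(ρV²/2) = 0.02003·7.976/0.2411·23.7 = 15.7 Pa.
ΔP = 0.01570 kPa.

ΔP ≈ 0.01570 kPa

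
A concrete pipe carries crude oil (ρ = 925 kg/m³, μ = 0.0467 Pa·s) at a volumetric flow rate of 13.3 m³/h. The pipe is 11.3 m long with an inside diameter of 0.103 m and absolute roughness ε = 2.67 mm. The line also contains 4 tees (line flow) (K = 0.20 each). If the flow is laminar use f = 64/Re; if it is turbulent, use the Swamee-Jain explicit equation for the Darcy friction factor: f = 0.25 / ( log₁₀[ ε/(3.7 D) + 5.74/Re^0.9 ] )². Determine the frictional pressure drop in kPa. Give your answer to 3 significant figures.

Q = 13.3 m³/h = 13.3/3600 = 0.003694 m³/s.
Cross-sectional area A = πD²/4 = π(0.103)²/4 = 0.008332 m²; mean velocity V = Q/A = 0.003694/0.008332 = 0.4434 m/s.
Reynolds number Re = ρVD/μ = 925 · 0.4434 · 0.103 / 0.0467 = 904.6.
Re < 2300 → laminar flow, so f = 64/Re = 64/904.6 = 0.07075 (the turbulent correlation is not needed).
Total minor-loss coefficient ΣK = 4·0.2 = 0.8.
ΔP = [f·L/D + ΣK]·(ρV²/2) = [0.07075·11.3/0.103 + 0.8]·(925·0.4434²/2) = [7.762 + 0.8]·90.92 = 778.5 Pa.
ΔP = 778.5 Pa = 0.778 kPa.

ΔP ≈ 0.778 kPa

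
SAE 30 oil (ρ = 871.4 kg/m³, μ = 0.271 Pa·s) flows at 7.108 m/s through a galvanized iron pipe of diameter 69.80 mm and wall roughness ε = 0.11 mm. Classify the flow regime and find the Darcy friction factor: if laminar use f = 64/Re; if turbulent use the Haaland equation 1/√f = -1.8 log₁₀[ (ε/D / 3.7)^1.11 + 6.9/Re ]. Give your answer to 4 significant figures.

Re = ρVD/μ = 871.4·7.108·0.0698/0.271 = 1595.
Re < 2300 → laminar, so f = 64/Re = 0.04012 (roughness is irrelevant in laminar flow).

f ≈ 0.04012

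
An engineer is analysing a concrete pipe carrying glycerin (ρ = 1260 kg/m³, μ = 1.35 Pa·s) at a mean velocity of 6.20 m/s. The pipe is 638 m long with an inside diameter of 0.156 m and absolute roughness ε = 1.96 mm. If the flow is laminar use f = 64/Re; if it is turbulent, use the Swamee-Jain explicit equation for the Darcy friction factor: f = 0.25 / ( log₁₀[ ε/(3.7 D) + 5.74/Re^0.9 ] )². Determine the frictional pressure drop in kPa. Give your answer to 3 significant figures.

Reynolds number Re = ρVD/μ = 1260 · 6.2 · 0.156 / 1.35 = 902.7.
Re < 2300 → laminar flow, so f = 64/Re = 64/902.7 = 0.0709 (the turbulent correlation is not needed).
Darcy-Weisbach: ΔP = f(L/D)(ρV²/2) = 0.0709·(638/0.156)·(1260·6.2²/2) = 0.0709·4090·2.422e+04 = 7.022e+06 Pa.
ΔP = 7.022e+06 Pa = 7020 kPa.

ΔP ≈ 7020 kPa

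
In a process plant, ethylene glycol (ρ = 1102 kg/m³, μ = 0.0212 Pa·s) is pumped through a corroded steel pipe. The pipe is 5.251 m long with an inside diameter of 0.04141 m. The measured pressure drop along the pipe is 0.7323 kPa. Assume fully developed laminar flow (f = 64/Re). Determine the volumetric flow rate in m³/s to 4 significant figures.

For laminar flow, f = 64/Re with Re = ρVD/μ, so Darcy-Weisbach reduces to ΔP = 32μLV/D². Solving for V: V = ΔP·D²/(32μL) = 732.3·(0.04141)²/(32·0.0212·5.251) = 0.3525 m/s.
Check: Re = ρVD/μ = 1102·0.3525·0.04141/0.0212 = 758.8 < 2300, so the laminar assumption holds.
Q = V·A = 0.3525·(π/4·0.04141²) = 0.0004748 m³/s = 4.748×10^-4 m³/s.

Q ≈ 4.748×10^-4 m³/s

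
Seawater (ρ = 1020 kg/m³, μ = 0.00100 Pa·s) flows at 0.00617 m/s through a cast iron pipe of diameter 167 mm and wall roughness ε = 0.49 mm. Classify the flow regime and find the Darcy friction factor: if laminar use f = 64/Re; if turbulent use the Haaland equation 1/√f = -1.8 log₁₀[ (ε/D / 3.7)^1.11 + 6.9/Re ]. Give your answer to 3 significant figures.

f ≈ 0.0609

Re = ρVD/μ = 1020·0.00617·0.167/0.001 = 1051.
Re < 2300 → laminar, so f = 64/Re = 0.06089 (roughness is irrelevant in laminar flow).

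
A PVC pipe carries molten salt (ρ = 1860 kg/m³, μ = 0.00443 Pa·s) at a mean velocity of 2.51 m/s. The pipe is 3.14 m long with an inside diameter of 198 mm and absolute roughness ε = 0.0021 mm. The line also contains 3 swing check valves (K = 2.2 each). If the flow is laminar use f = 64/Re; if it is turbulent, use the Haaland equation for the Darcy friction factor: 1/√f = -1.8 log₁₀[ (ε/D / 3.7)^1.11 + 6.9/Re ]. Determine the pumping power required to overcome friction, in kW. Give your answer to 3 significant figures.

P ≈ 3.10 kW

Reynolds number Re = ρVD/μ = 1860 · 2.51 · 0.198 / 0.00443 = 2.087e+05.
Re > 4000 → turbulent. Relative roughness ε/D = 2.1e-06/0.198 = 1.06e-05. Haaland: 1/√f = -1.8 log₁₀[(1.06e-05/3.7)^1.11 + 6.9/2.087e+05] = -1.8 log₁₀[7.04e-07 + 3.31e-05] = 8.049, so f = 0.01544.
Total minor-loss coefficient ΣK = 3·2.2 = 6.6.
ΔP = [f·L/D + ΣK]·(ρV²/2) = [0.01544·3.14/0.198 + 6.6]·(1860·2.51²/2) = [0.2448 + 6.6]·5859 = 4.01e+04 Pa.
Q = V·A = 2.51·0.03079 = 0.07728 m³/s.
Pumping power P = QΔP = 0.07728·4.01e+04 = 3099 W = 3.10 kW.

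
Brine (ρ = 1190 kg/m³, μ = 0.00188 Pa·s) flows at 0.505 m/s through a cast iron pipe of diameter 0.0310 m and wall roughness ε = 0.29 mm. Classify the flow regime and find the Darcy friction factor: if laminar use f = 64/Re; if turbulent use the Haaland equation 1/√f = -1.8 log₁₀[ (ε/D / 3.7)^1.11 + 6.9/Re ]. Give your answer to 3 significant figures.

f ≈ 0.0424

Re = ρVD/μ = 1190·0.505·0.031/0.00188 = 9909.
Re > 4000 → turbulent. ε/D = 0.00029/0.031 = 0.00935; Haaland: 1/√f = -1.8 log₁₀[0.00131 + 0.000696] = 4.856, so f = 0.04241.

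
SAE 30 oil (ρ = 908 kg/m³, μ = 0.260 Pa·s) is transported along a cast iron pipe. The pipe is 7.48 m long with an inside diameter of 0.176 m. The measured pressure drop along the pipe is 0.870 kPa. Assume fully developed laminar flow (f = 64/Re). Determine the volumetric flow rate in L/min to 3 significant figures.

For laminar flow, f = 64/Re with Re = ρVD/μ, so Darcy-Weisbach reduces to ΔP = 32μLV/D². Solving for V: V = ΔP·D²/(32μL) = 870·(0.176)²/(32·0.26·7.48) = 0.433 m/s.
Check: Re = ρVD/μ = 908·0.433·0.176/0.26 = 266.2 < 2300, so the laminar assumption holds.
Q = V·A = 0.433·(π/4·0.176²) = 0.01054 m³/s = 632 L/min.

Q ≈ 632 L/min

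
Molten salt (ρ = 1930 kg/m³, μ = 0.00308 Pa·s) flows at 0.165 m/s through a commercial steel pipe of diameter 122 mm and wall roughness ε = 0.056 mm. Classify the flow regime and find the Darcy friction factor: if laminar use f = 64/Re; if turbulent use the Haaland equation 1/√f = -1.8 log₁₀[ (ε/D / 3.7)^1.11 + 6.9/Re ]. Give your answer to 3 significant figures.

Re = ρVD/μ = 1930·0.165·0.122/0.00308 = 1.261e+04.
Re > 4000 → turbulent. ε/D = 5.6e-05/0.122 = 0.000459; Haaland: 1/√f = -1.8 log₁₀[4.61e-05 + 0.000547] = 5.808, so f = 0.02964.

f ≈ 0.0296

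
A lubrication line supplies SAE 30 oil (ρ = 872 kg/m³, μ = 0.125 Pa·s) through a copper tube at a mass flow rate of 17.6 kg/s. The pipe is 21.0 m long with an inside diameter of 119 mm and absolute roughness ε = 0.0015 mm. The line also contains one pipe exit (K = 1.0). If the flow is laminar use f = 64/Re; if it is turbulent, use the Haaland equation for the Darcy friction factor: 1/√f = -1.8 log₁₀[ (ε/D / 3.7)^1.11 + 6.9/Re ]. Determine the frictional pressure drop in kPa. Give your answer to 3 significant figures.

ΔP ≈ 12.2 kPa

A = πD²/4 = π(0.119)²/4 = 0.01112 m²; mean velocity V = ṁ/(ρA) = 17.6/(872 · 0.01112) = 1.815 m/s.
Reynolds number Re = ρVD/μ = 872 · 1.815 · 0.119 / 0.125 = 1506.
Re < 2300 → laminar flow, so f = 64/Re = 64/1506 = 0.04248 (the turbulent correlation is not needed).
Total minor-loss coefficient ΣK = 1·1 = 1.
ΔP = [f·L/D + ΣK]·(ρV²/2) = [0.04248·21/0.119 + 1]·(872·1.815²/2) = [7.497 + 1]·1436 = 1.22e+04 Pa.
ΔP = 1.22e+04 Pa = 12.2 kPa.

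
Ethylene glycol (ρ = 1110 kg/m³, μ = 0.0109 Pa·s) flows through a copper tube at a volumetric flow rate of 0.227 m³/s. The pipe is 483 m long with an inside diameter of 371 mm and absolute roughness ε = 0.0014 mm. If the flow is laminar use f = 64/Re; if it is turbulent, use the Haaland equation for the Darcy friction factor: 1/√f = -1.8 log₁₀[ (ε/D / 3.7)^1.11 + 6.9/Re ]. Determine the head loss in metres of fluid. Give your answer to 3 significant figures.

Cross-sectional area A = πD²/4 = π(0.371)²/4 = 0.1081 m²; mean velocity V = Q/A = 0.227/0.1081 = 2.1 m/s.
Reynolds number Re = ρVD/μ = 1110 · 2.1 · 0.371 / 0.0109 = 7.933e+04.
Re > 4000 → turbulent. Relative roughness ε/D = 1.4e-06/0.371 = 3.77e-06. Haaland: 1/√f = -1.8 log₁₀[(3.77e-06/3.7)^1.11 + 6.9/7.933e+04] = -1.8 log₁₀[2.24e-07 + 8.7e-05] = 7.307, so f = 0.01873.
Darcy-Weisbach: ΔP = f(L/D)(ρV²/2) = 0.01873·(483/0.371)·(1110·2.1²/2) = 0.01873·1302·2447 = 5.967e+04 Pa.
Head loss h_f = ΔP/(ρg) = 5.967e+04/(1110·9.81) = 5.48 m.

h_f ≈ 5.48 m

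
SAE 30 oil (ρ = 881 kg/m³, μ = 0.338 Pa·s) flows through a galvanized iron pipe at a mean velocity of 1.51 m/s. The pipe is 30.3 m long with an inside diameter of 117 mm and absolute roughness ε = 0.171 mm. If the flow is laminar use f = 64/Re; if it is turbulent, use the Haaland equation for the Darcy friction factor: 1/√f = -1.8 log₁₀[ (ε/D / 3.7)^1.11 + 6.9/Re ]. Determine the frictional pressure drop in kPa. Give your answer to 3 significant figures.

Reynolds number Re = ρVD/μ = 881 · 1.51 · 0.117 / 0.338 = 460.5.
Re < 2300 → laminar flow, so f = 64/Re = 64/460.5 = 0.139 (the turbulent correlation is not needed).
Darcy-Weisbach: ΔP = f(L/D)(ρV²/2) = 0.139·(30.3/0.117)·(881·1.51²/2) = 0.139·259·1004 = 3.615e+04 Pa.
ΔP = 3.615e+04 Pa = 36.2 kPa.

ΔP ≈ 36.2 kPa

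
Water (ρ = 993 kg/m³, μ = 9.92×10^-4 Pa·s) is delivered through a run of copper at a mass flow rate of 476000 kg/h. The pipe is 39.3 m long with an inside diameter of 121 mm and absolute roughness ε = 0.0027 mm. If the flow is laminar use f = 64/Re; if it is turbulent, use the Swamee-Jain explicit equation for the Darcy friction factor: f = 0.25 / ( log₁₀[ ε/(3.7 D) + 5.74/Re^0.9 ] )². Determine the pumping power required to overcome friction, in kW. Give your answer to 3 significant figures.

ṁ = 476000 kg/h = 476000/3600 = 132.2 kg/s.
A = πD²/4 = π(0.121)²/4 = 0.0115 m²; mean velocity V = ṁ/(ρA) = 132.2/(993 · 0.0115) = 11.58 m/s.
Reynolds number Re = ρVD/μ = 993 · 11.58 · 0.121 / 0.000992 = 1.403e+06.
Re > 4000 → turbulent. Relative roughness ε/D = 2.7e-06/0.121 = 2.23e-05. Swamee-Jain: f = 0.25/(log₁₀[2.23e-05/3.7 + 5.74/1.403e+06^0.9])² = 0.25/(log₁₀[6.03e-06 + 1.69e-05])² = 0.25/(-4.64)² = 0.01161.
Darcy-Weisbach: ΔP = f(L/D)(ρV²/2) = 0.01161·(39.3/0.121)·(993·11.58²/2) = 0.01161·324.8·6.657e+04 = 2.51e+05 Pa.
Q = ṁ/ρ = 132.2/993 = 0.1332 m³/s.
Pumping power P = QΔP = 0.1332·2.51e+05 = 33430 W = 33.4 kW.

P ≈ 33.4 kW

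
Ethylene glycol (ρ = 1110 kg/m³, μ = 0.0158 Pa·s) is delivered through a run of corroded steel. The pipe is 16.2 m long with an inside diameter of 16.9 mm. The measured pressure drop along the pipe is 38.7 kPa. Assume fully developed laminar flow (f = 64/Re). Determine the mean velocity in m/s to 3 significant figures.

For laminar flow, f = 64/Re with Re = ρVD/μ, so Darcy-Weisbach reduces to ΔP = 32μLV/D². Solving for V: V = ΔP·D²/(32μL) = 3.87e+04·(0.0169)²/(32·0.0158·16.2) = 1.349 m/s.
Check: Re = ρVD/μ = 1110·1.349·0.0169/0.0158 = 1602 < 2300, so the laminar assumption holds.

V ≈ 1.35 m/s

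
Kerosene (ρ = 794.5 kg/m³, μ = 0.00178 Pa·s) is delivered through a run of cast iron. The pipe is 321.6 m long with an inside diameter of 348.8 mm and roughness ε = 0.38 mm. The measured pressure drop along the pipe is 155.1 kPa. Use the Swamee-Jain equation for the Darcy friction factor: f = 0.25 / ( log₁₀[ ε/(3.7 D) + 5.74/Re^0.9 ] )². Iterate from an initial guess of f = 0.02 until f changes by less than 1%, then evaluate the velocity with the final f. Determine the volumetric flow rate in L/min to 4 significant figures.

Rearranging Darcy-Weisbach: V = √(2·ΔP·D/(f·L·ρ)). With ε/D = 0.00038/0.3488 = 0.00109, iterate starting from f = 0.02:
  f = 0.02 → V = √(2·1.551e+05·0.3488/(0.02·321.6·794.5)) = 4.601 m/s; Re = ρVD/μ = 7.164e+05; f → 0.02055
  f = 0.02055 → V = 4.539 m/s; Re = 7.067e+05; f → 0.02056
Converged (Δf/f < 1%). With the final f = 0.02056: V = √(2·1.551e+05·0.3488/(0.02056·321.6·794.5)) = 4.539 m/s.
Q = V·A = 4.539·(π/4·0.3488²) = 0.4337 m³/s = 26020 L/min.

Q ≈ 26020 L/min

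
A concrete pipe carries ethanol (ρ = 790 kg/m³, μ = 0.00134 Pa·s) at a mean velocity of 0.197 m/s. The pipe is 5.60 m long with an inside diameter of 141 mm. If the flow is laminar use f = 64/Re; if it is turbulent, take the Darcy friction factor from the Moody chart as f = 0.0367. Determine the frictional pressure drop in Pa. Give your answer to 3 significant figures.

ΔP ≈ 22.3 Pa

Reynolds number Re = ρVD/μ = 790 · 0.197 · 0.141 / 0.00134 = 1.638e+04.
Re > 4000 → turbulent; use the Moody-chart value f = 0.0367.
Darcy-Weisbach: ΔP = f(L/D)(ρV²/2) = 0.0367·(5.6/0.141)·(790·0.197²/2) = 0.0367·39.72·15.33 = 22.34 Pa.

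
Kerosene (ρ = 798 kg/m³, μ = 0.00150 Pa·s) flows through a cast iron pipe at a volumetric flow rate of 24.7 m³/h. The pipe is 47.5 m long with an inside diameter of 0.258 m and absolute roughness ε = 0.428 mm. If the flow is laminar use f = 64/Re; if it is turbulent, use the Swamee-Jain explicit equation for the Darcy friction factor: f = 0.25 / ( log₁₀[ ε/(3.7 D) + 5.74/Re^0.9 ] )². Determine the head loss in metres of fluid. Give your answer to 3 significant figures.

Q = 24.7 m³/h = 24.7/3600 = 0.006861 m³/s.
Cross-sectional area A = πD²/4 = π(0.258)²/4 = 0.05228 m²; mean velocity V = Q/A = 0.006861/0.05228 = 0.1312 m/s.
Reynolds number Re = ρVD/μ = 798 · 0.1312 · 0.258 / 0.0015 = 1.801e+04.
Re > 4000 → turbulent. Relative roughness ε/D = 0.000428/0.258 = 0.00166. Swamee-Jain: f = 0.25/(log₁₀[0.00166/3.7 + 5.74/1.801e+04^0.9])² = 0.25/(log₁₀[0.000448 + 0.000849])² = 0.25/(-2.887)² = 0.03.
Darcy-Weisbach: ΔP = f(L/D)(ρV²/2) = 0.03·(47.5/0.258)·(798·0.1312²/2) = 0.03·184.1·6.872 = 37.95 Pa.
Head loss h_f = ΔP/(ρg) = 37.95/(798·9.81) = 0.00485 m.

h_f ≈ 0.00485 m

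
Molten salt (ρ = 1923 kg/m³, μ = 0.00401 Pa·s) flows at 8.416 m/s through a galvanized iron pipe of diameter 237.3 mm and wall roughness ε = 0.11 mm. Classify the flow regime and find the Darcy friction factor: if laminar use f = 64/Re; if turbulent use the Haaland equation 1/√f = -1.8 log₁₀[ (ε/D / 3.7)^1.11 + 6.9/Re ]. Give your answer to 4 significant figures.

f ≈ 0.01694

Re = ρVD/μ = 1923·8.416·0.2373/0.00401 = 9.577e+05.
Re > 4000 → turbulent. ε/D = 0.00011/0.2373 = 0.000464; Haaland: 1/√f = -1.8 log₁₀[4.66e-05 + 7.2e-06] = 7.684, so f = 0.01694.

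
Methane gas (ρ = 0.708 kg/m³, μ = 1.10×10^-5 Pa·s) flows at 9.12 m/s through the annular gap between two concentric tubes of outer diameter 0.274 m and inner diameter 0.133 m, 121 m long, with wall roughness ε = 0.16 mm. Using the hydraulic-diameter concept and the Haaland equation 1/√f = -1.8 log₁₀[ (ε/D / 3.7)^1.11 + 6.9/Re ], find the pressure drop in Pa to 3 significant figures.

Hydraulic diameter D_h = 4A/P = D_o - D_i = 0.274 - 0.133 = 0.141 m.
Re = ρVD_h/μ = 0.708·9.12·0.141/1.1e-05 = 8.277e+04.
ε/D_h = 0.00016/0.141 = 0.00113; Haaland gives 1/√f = -1.8 log₁₀[0.000126+8.34e-05] = 6.623, so f = 0.0228.
ΔP = f(L/D_h)(ρV²/2) = 0.0228·121/0.141·29.44 = 576.1 Pa.

ΔP ≈ 576 Pa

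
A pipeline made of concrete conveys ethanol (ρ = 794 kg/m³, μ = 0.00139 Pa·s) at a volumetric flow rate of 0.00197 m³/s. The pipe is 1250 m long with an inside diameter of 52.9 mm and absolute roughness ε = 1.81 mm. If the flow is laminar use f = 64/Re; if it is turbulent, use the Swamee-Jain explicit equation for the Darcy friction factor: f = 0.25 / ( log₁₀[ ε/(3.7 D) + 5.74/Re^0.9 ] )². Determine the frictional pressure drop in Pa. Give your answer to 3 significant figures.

Cross-sectional area A = πD²/4 = π(0.0529)²/4 = 0.002198 m²; mean velocity V = Q/A = 0.00197/0.002198 = 0.8963 m/s.
Reynolds number Re = ρVD/μ = 794 · 0.8963 · 0.0529 / 0.00139 = 2.708e+04.
Re > 4000 → turbulent. Relative roughness ε/D = 0.00181/0.0529 = 0.0342. Swamee-Jain: f = 0.25/(log₁₀[0.0342/3.7 + 5.74/2.708e+04^0.9])² = 0.25/(log₁₀[0.00925 + 0.000588])² = 0.25/(-2.007)² = 0.06205.
Darcy-Weisbach: ΔP = f(L/D)(ρV²/2) = 0.06205·(1250/0.0529)·(794·0.8963²/2) = 0.06205·2.363e+04·318.9 = 4.677e+05 Pa.

ΔP ≈ 468000 Pa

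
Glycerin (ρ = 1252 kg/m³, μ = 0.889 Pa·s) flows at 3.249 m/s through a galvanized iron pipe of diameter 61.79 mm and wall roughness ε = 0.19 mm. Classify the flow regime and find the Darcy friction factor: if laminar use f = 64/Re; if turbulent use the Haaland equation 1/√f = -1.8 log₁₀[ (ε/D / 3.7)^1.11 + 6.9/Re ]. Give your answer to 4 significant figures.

Re = ρVD/μ = 1252·3.249·0.06179/0.889 = 282.7.
Re < 2300 → laminar, so f = 64/Re = 0.2264 (roughness is irrelevant in laminar flow).

f ≈ 0.2264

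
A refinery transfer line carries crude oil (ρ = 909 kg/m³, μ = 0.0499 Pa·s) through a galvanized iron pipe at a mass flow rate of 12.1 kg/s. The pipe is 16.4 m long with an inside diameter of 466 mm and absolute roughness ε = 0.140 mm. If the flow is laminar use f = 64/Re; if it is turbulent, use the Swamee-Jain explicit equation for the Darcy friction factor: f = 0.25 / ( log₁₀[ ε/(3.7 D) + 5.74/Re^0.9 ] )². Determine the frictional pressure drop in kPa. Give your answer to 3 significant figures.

A = πD²/4 = π(0.466)²/4 = 0.1706 m²; mean velocity V = ṁ/(ρA) = 12.1/(909 · 0.1706) = 0.07805 m/s.
Reynolds number Re = ρVD/μ = 909 · 0.07805 · 0.466 / 0.0499 = 662.5.
Re < 2300 → laminar flow, so f = 64/Re = 64/662.5 = 0.0966 (the turbulent correlation is not needed).
Darcy-Weisbach: ΔP = f(L/D)(ρV²/2) = 0.0966·(16.4/0.466)·(909·0.07805²/2) = 0.0966·35.19·2.769 = 9.412 Pa.
ΔP = 9.412 Pa = 0.00941 kPa.

ΔP ≈ 0.00941 kPa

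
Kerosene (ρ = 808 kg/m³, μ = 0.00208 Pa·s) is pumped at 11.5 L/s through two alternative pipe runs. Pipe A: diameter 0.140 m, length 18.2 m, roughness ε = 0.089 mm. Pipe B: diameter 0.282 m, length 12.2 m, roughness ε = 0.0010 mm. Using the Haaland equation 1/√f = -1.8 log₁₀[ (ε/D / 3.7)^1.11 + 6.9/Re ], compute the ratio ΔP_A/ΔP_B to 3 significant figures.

ΔP_A/ΔP_B ≈ 45.2

Pipe A: V = Q/A = 0.0115/0.01539 = 0.7471 m/s; Re = 4.063e+04; ε/D = 0.000636; Haaland → f = 0.02346; ΔP_A = f(L/D)(ρV²/2) = 687.7 Pa.
Pipe B: V = Q/A = 0.0115/0.06246 = 0.1841 m/s; Re = 2.017e+04; ε/D = 3.55e-06; Haaland → f = 0.0257; ΔP_B = f(L/D)(ρV²/2) = 15.23 Pa.
ΔP_A/ΔP_B = 687.7/15.23 = 45.2.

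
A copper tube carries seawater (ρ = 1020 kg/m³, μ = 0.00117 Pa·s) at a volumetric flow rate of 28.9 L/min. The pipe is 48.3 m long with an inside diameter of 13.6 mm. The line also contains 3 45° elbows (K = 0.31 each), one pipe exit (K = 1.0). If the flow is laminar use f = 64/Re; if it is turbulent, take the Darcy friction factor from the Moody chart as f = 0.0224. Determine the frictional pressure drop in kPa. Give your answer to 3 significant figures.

ΔP ≈ 457 kPa

Q = 28.9 L/min = 28.9/60000 = 0.0004817 m³/s.
Cross-sectional area A = πD²/4 = π(0.0136)²/4 = 0.0001453 m²; mean velocity V = Q/A = 0.0004817/0.0001453 = 3.316 m/s.
Reynolds number Re = ρVD/μ = 1020 · 3.316 · 0.0136 / 0.00117 = 3.931e+04.
Re > 4000 → turbulent; use the Moody-chart value f = 0.0224.
Total minor-loss coefficient ΣK = 3·0.31 + 1·1 = 1.93.
ΔP = [f·L/D + ΣK]·(ρV²/2) = [0.0224·48.3/0.0136 + 1.93]·(1020·3.316²/2) = [79.55 + 1.93]·5607 = 4.569e+05 Pa.
ΔP = 4.569e+05 Pa = 457 kPa.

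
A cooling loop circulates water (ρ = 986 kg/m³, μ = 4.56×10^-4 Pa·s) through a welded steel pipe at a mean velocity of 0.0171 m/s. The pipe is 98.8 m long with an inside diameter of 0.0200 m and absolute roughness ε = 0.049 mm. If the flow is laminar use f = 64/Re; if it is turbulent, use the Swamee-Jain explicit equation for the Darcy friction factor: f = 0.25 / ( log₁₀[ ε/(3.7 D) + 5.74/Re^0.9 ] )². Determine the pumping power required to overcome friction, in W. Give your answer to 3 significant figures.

P ≈ 3.31×10^-4 W

Reynolds number Re = ρVD/μ = 986 · 0.0171 · 0.02 / 0.000456 = 739.5.
Re < 2300 → laminar flow, so f = 64/Re = 64/739.5 = 0.08654 (the turbulent correlation is not needed).
Darcy-Weisbach: ΔP = f(L/D)(ρV²/2) = 0.08654·(98.8/0.02)·(986·0.0171²/2) = 0.08654·4940·0.1442 = 61.63 Pa.
Q = V·A = 0.0171·0.0003142 = 5.372e-06 m³/s.
Pumping power P = QΔP = 5.372e-06·61.63 = 3.311×10^-4 W = 3.31×10^-4 W.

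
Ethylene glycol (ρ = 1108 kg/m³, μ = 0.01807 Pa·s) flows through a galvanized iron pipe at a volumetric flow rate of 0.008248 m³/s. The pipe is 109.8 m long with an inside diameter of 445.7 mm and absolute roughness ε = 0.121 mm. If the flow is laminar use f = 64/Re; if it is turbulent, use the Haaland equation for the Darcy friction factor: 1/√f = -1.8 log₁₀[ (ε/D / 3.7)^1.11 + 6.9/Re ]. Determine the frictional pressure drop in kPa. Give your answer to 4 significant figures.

Cross-sectional area A = πD²/4 = π(0.4457)²/4 = 0.156 m²; mean velocity V = Q/A = 0.008248/0.156 = 0.05287 m/s.
Reynolds number Re = ρVD/μ = 1108 · 0.05287 · 0.4457 / 0.0181 = 1445.
Re < 2300 → laminar flow, so f = 64/Re = 64/1445 = 0.0443 (the turbulent correlation is not needed).
Darcy-Weisbach: ΔP = f(L/D)(ρV²/2) = 0.0443·(109.8/0.4457)·(1108·0.05287²/2) = 0.0443·246.4·1.548 = 16.9 Pa.
ΔP = 16.9 Pa = 0.01690 kPa.

ΔP ≈ 0.01690 kPa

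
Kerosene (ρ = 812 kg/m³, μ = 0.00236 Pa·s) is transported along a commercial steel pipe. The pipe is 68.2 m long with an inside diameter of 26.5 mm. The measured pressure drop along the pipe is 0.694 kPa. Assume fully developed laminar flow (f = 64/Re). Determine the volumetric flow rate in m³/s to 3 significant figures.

Q ≈ 5.22×10^-5 m³/s

For laminar flow, f = 64/Re with Re = ρVD/μ, so Darcy-Weisbach reduces to ΔP = 32μLV/D². Solving for V: V = ΔP·D²/(32μL) = 694·(0.0265)²/(32·0.00236·68.2) = 0.09462 m/s.
Check: Re = ρVD/μ = 812·0.09462·0.0265/0.00236 = 862.8 < 2300, so the laminar assumption holds.
Q = V·A = 0.09462·(π/4·0.0265²) = 5.219e-05 m³/s = 5.22×10^-5 m³/s.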